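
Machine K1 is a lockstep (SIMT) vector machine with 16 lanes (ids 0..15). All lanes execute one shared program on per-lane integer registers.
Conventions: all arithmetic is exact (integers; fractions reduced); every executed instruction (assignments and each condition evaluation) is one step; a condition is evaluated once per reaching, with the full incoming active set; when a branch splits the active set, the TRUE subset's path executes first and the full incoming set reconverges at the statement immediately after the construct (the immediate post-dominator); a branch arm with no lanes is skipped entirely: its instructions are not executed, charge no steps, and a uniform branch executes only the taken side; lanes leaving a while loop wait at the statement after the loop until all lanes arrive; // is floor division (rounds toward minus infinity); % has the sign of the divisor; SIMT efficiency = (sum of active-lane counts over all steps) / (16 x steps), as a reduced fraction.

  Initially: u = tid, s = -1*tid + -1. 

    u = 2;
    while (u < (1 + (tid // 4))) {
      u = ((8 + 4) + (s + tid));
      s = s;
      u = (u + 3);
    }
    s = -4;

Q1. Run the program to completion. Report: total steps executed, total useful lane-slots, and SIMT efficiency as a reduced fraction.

Answer: 7 steps, 80 useful, 5/7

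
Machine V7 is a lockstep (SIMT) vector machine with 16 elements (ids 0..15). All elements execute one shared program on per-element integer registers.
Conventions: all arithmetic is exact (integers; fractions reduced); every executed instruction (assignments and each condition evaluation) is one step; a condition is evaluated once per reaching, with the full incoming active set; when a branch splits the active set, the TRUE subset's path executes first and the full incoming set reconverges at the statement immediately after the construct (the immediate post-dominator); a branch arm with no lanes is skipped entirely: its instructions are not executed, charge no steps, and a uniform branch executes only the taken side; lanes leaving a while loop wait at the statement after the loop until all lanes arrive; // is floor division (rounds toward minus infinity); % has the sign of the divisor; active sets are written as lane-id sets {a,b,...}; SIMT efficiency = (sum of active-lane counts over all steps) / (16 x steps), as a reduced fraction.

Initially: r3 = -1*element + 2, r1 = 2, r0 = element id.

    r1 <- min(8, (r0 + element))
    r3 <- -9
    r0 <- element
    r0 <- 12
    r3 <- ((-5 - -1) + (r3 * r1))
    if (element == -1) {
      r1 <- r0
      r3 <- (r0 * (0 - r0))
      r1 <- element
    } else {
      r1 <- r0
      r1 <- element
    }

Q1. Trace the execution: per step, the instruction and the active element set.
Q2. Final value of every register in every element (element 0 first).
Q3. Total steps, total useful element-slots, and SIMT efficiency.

step 0: r1 <- min(8, (r0 + element)) {0,1,2,3,4,5,6,7,8,9,10,11,12,13,14,15}
step 1: r3 <- -9                     {0,1,2,3,4,5,6,7,8,9,10,11,12,13,14,15}
step 2: r0 <- element                {0,1,2,3,4,5,6,7,8,9,10,11,12,13,14,15}
step 3: r0 <- 12                     {0,1,2,3,4,5,6,7,8,9,10,11,12,13,14,15}
step 4: r3 <- ((-5 - -1) + (r3 * r1)) {0,1,2,3,4,5,6,7,8,9,10,11,12,13,14,15}
step 5: eval (element == -1)         {0,1,2,3,4,5,6,7,8,9,10,11,12,13,14,15}
step 6: r1 <- r0                     {0,1,2,3,4,5,6,7,8,9,10,11,12,13,14,15}
step 7: r1 <- element                {0,1,2,3,4,5,6,7,8,9,10,11,12,13,14,15}

Answer: 8 steps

r3: -4,-22,-40,-58,-76,-76,-76,-76,-76,-76,-76,-76,-76,-76,-76,-76
r1: 0,1,2,3,4,5,6,7,8,9,10,11,12,13,14,15
r0: 12,12,12,12,12,12,12,12,12,12,12,12,12,12,12,12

steps = 8; useful = 128; efficiency = 128/128 = 1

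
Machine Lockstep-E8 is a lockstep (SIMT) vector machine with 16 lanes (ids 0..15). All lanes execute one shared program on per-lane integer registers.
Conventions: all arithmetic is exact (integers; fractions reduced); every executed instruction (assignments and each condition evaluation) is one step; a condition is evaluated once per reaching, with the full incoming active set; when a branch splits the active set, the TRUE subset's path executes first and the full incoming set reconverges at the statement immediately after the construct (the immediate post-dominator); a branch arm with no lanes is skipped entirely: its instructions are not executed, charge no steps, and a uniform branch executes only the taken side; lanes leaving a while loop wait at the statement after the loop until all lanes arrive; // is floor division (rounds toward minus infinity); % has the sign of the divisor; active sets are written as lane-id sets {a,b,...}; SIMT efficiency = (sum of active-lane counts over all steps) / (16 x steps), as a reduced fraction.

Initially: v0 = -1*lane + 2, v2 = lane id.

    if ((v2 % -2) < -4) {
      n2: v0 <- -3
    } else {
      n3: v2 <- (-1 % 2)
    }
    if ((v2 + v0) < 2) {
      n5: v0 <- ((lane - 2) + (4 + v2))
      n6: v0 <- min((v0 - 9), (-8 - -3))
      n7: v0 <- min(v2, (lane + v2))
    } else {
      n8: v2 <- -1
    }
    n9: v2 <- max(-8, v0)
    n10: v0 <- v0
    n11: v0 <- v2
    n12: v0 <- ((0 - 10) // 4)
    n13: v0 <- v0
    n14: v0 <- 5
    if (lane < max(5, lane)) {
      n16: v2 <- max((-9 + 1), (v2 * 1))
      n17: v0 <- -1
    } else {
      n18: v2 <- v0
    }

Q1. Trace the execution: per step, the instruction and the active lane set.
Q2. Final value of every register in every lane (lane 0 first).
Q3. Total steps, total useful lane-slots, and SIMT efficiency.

step 0: eval ((v2 % -2) < -4)        {0,1,2,3,4,5,6,7,8,9,10,11,12,13,14,15}
step 1: v2 <- (-1 % 2)               {0,1,2,3,4,5,6,7,8,9,10,11,12,13,14,15}
step 2: eval ((v2 + v0) < 2)         {0,1,2,3,4,5,6,7,8,9,10,11,12,13,14,15}
step 3: v0 <- ((lane - 2) + (4 + v2)) {2,3,4,5,6,7,8,9,10,11,12,13,14,15}
step 4: v0 <- min((v0 - 9), (-8 - -3)) {2,3,4,5,6,7,8,9,10,11,12,13,14,15}
step 5: v0 <- min(v2, (lane + v2))   {2,3,4,5,6,7,8,9,10,11,12,13,14,15}
step 6: v2 <- -1                     {0,1}
step 7: v2 <- max(-8, v0)            {0,1,2,3,4,5,6,7,8,9,10,11,12,13,14,15}
step 8: v0 <- v0                     {0,1,2,3,4,5,6,7,8,9,10,11,12,13,14,15}
step 9: v0 <- v2                     {0,1,2,3,4,5,6,7,8,9,10,11,12,13,14,15}
step 10: v0 <- ((0 - 10) // 4)        {0,1,2,3,4,5,6,7,8,9,10,11,12,13,14,15}
step 11: v0 <- v0                     {0,1,2,3,4,5,6,7,8,9,10,11,12,13,14,15}
step 12: v0 <- 5                      {0,1,2,3,4,5,6,7,8,9,10,11,12,13,14,15}
step 13: eval (lane < max(5, lane))   {0,1,2,3,4,5,6,7,8,9,10,11,12,13,14,15}
step 14: v2 <- max((-9 + 1), (v2 * 1)) {0,1,2,3,4}
step 15: v0 <- -1                     {0,1,2,3,4}
step 16: v2 <- v0                     {5,6,7,8,9,10,11,12,13,14,15}

Answer: 17 steps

v0: -1,-1,-1,-1,-1,5,5,5,5,5,5,5,5,5,5,5
v2: 2,1,1,1,1,5,5,5,5,5,5,5,5,5,5,5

steps = 17; useful = 225; efficiency = 225/272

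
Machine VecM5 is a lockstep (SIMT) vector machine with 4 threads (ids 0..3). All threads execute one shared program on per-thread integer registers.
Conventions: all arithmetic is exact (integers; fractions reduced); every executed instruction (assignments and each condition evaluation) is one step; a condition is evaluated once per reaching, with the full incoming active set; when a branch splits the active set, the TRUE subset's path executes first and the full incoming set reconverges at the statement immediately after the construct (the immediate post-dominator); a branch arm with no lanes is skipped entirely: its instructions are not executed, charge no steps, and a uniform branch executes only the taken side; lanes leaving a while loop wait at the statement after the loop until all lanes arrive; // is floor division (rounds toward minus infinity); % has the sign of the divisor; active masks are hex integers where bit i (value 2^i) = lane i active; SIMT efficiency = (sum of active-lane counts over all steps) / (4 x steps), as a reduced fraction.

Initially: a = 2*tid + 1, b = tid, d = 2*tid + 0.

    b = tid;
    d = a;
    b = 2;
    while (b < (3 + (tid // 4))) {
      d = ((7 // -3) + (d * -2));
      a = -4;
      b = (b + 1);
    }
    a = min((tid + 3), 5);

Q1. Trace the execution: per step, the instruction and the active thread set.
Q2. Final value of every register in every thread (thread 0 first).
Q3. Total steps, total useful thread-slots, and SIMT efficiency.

step 0: b <- tid                     0xf
step 1: d <- a                       0xf
step 2: b <- 2                       0xf
step 3: eval (b < (3 + (tid // 4)))  0xf
step 4: d <- ((7 // -3) + (d * -2))  0xf
step 5: a <- -4                      0xf
step 6: b <- (b + 1)                 0xf
step 7: eval (b < (3 + (tid // 4)))  0xf
step 8: a <- min((tid + 3), 5)       0xf

Answer: 9 steps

a: 3,4,5,5
b: 3,3,3,3
d: -5,-9,-13,-17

steps = 9; useful = 36; efficiency = 36/36 = 1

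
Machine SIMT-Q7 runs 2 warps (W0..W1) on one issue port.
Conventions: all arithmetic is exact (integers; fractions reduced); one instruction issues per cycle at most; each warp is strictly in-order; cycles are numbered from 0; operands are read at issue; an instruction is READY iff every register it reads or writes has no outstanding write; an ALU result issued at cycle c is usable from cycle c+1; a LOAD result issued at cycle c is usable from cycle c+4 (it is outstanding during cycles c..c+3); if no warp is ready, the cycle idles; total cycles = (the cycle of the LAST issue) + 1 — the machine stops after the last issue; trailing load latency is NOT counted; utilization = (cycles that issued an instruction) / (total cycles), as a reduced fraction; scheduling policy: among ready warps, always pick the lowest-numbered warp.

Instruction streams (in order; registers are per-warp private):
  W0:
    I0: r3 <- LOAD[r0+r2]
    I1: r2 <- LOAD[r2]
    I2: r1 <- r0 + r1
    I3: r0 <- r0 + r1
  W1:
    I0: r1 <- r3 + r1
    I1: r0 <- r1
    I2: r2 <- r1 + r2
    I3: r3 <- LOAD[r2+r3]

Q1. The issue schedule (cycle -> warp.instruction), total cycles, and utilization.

cycle 0: W0.I0
cycle 1: W0.I1
cycle 2: W0.I2
cycle 3: W0.I3
cycle 4: W1.I0
cycle 5: W1.I1
cycle 6: W1.I2
cycle 7: W1.I3

Answer: 8 cycles, utilization 1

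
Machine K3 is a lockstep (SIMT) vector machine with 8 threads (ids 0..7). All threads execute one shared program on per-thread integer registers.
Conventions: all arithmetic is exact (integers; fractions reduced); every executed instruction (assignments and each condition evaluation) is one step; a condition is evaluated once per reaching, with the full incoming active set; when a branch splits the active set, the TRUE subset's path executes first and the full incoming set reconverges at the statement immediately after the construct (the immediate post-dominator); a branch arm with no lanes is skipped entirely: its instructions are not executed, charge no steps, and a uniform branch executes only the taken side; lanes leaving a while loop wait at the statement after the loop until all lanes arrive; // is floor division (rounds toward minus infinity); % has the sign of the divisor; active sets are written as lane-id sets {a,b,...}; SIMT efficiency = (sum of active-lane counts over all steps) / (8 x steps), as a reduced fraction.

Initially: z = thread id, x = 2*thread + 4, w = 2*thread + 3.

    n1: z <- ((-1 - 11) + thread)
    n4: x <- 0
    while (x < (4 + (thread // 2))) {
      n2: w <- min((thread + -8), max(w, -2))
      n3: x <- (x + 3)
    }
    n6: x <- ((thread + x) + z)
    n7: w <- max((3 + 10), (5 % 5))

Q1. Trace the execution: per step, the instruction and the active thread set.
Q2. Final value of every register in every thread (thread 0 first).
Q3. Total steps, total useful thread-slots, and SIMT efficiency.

step 0: z <- ((-1 - 11) + thread)    {0,1,2,3,4,5,6,7}
step 1: x <- 0                       {0,1,2,3,4,5,6,7}
step 2: eval (x < (4 + (thread // 2))) {0,1,2,3,4,5,6,7}
step 3: w <- min((thread + -8), max(w, -2)) {0,1,2,3,4,5,6,7}
step 4: x <- (x + 3)                 {0,1,2,3,4,5,6,7}
step 5: eval (x < (4 + (thread // 2))) {0,1,2,3,4,5,6,7}
step 6: w <- min((thread + -8), max(w, -2)) {0,1,2,3,4,5,6,7}
step 7: x <- (x + 3)                 {0,1,2,3,4,5,6,7}
step 8: eval (x < (4 + (thread // 2))) {0,1,2,3,4,5,6,7}
step 9: w <- min((thread + -8), max(w, -2)) {6,7}
step 10: x <- (x + 3)                 {6,7}
step 11: eval (x < (4 + (thread // 2))) {6,7}
step 12: x <- ((thread + x) + z)      {0,1,2,3,4,5,6,7}
step 13: w <- max((3 + 10), (5 % 5))  {0,1,2,3,4,5,6,7}

Answer: 14 steps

z: -12,-11,-10,-9,-8,-7,-6,-5
x: -6,-4,-2,0,2,4,9,11
w: 13,13,13,13,13,13,13,13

steps = 14; useful = 94; efficiency = 94/112 = 47/56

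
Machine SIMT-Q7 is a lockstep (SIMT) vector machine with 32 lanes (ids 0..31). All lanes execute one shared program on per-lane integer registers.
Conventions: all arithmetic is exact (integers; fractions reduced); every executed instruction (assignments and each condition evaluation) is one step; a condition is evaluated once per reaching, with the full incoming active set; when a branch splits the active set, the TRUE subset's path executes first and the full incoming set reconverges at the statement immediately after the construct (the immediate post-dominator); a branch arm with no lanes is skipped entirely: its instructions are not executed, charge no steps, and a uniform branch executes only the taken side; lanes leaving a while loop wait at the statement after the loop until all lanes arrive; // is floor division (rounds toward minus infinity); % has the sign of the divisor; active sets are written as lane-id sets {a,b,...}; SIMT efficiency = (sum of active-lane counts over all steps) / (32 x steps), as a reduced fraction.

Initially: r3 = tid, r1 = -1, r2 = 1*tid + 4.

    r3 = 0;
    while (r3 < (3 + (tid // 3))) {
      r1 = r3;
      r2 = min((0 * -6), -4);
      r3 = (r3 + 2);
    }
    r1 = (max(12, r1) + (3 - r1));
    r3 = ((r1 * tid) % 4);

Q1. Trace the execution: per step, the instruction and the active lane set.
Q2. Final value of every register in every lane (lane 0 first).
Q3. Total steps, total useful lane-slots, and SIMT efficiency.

step 0: r3 <- 0                      {0,1,2,3,4,5,6,7,8,9,10,11,12,13,14,15,16,17,18,19,20,21,22,23,24,25,26,27,28,29,30,31}
step 1: eval (r3 < (3 + (tid // 3))) {0,1,2,3,4,5,6,7,8,9,10,11,12,13,14,15,16,17,18,19,20,21,22,23,24,25,26,27,28,29,30,31}
step 2: r1 <- r3                     {0,1,2,3,4,5,6,7,8,9,10,11,12,13,14,15,16,17,18,19,20,21,22,23,24,25,26,27,28,29,30,31}
step 3: r2 <- min((0 * -6), -4)      {0,1,2,3,4,5,6,7,8,9,10,11,12,13,14,15,16,17,18,19,20,21,22,23,24,25,26,27,28,29,30,31}
step 4: r3 <- (r3 + 2)               {0,1,2,3,4,5,6,7,8,9,10,11,12,13,14,15,16,17,18,19,20,21,22,23,24,25,26,27,28,29,30,31}
step 5: eval (r3 < (3 + (tid // 3))) {0,1,2,3,4,5,6,7,8,9,10,11,12,13,14,15,16,17,18,19,20,21,22,23,24,25,26,27,28,29,30,31}
step 6: r1 <- r3                     {0,1,2,3,4,5,6,7,8,9,10,11,12,13,14,15,16,17,18,19,20,21,22,23,24,25,26,27,28,29,30,31}
step 7: r2 <- min((0 * -6), -4)      {0,1,2,3,4,5,6,7,8,9,10,11,12,13,14,15,16,17,18,19,20,21,22,23,24,25,26,27,28,29,30,31}
step 8: r3 <- (r3 + 2)               {0,1,2,3,4,5,6,7,8,9,10,11,12,13,14,15,16,17,18,19,20,21,22,23,24,25,26,27,28,29,30,31}
step 9: eval (r3 < (3 + (tid // 3))) {0,1,2,3,4,5,6,7,8,9,10,11,12,13,14,15,16,17,18,19,20,21,22,23,24,25,26,27,28,29,30,31}
step 10: r1 <- r3                     {6,7,8,9,10,11,12,13,14,15,16,17,18,19,20,21,22,23,24,25,26,27,28,29,30,31}
step 11: r2 <- min((0 * -6), -4)      {6,7,8,9,10,11,12,13,14,15,16,17,18,19,20,21,22,23,24,25,26,27,28,29,30,31}
step 12: r3 <- (r3 + 2)               {6,7,8,9,10,11,12,13,14,15,16,17,18,19,20,21,22,23,24,25,26,27,28,29,30,31}
step 13: eval (r3 < (3 + (tid // 3))) {6,7,8,9,10,11,12,13,14,15,16,17,18,19,20,21,22,23,24,25,26,27,28,29,30,31}
step 14: r1 <- r3                     {12,13,14,15,16,17,18,19,20,21,22,23,24,25,26,27,28,29,30,31}
step 15: r2 <- min((0 * -6), -4)      {12,13,14,15,16,17,18,19,20,21,22,23,24,25,26,27,28,29,30,31}
step 16: r3 <- (r3 + 2)               {12,13,14,15,16,17,18,19,20,21,22,23,24,25,26,27,28,29,30,31}
step 17: eval (r3 < (3 + (tid // 3))) {12,13,14,15,16,17,18,19,20,21,22,23,24,25,26,27,28,29,30,31}
step 18: r1 <- r3                     {18,19,20,21,22,23,24,25,26,27,28,29,30,31}
step 19: r2 <- min((0 * -6), -4)      {18,19,20,21,22,23,24,25,26,27,28,29,30,31}
step 20: r3 <- (r3 + 2)               {18,19,20,21,22,23,24,25,26,27,28,29,30,31}
step 21: eval (r3 < (3 + (tid // 3))) {18,19,20,21,22,23,24,25,26,27,28,29,30,31}
step 22: r1 <- r3                     {24,25,26,27,28,29,30,31}
step 23: r2 <- min((0 * -6), -4)      {24,25,26,27,28,29,30,31}
step 24: r3 <- (r3 + 2)               {24,25,26,27,28,29,30,31}
step 25: eval (r3 < (3 + (tid // 3))) {24,25,26,27,28,29,30,31}
step 26: r1 <- r3                     {30,31}
step 27: r2 <- min((0 * -6), -4)      {30,31}
step 28: r3 <- (r3 + 2)               {30,31}
step 29: eval (r3 < (3 + (tid // 3))) {30,31}
step 30: r1 <- (max(12, r1) + (3 - r1)) {0,1,2,3,4,5,6,7,8,9,10,11,12,13,14,15,16,17,18,19,20,21,22,23,24,25,26,27,28,29,30,31}
step 31: r3 <- ((r1 * tid) % 4)       {0,1,2,3,4,5,6,7,8,9,10,11,12,13,14,15,16,17,18,19,20,21,22,23,24,25,26,27,28,29,30,31}

Answer: 32 steps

r3: 0,1,2,3,0,1,2,1,0,3,2,1,0,1,2,3,0,1,2,1,0,3,2,1,0,1,2,3,0,1,2,1
r1: 13,13,13,13,13,13,11,11,11,11,11,11,9,9,9,9,9,9,7,7,7,7,7,7,5,5,5,5,5,5,3,3
r2: -4,-4,-4,-4,-4,-4,-4,-4,-4,-4,-4,-4,-4,-4,-4,-4,-4,-4,-4,-4,-4,-4,-4,-4,-4,-4,-4,-4,-4,-4,-4,-4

steps = 32; useful = 664; efficiency = 664/1024 = 83/128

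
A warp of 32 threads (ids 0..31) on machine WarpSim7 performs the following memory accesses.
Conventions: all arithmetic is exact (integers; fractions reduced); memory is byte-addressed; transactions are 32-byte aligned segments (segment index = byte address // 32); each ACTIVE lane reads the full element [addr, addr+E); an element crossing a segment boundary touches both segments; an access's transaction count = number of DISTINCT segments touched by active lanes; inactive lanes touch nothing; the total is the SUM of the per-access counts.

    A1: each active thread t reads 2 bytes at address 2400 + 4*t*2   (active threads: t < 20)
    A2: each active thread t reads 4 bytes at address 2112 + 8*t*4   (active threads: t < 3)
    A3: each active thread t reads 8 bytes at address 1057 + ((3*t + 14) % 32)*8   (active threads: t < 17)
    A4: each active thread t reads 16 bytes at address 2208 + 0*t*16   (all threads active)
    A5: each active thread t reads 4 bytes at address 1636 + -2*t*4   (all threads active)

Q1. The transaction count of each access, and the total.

A1: 5 transactions
A2: 3 transactions
A3: 8 transactions
A4: 1 transaction
A5: 9 transactions

Answer: 5,3,8,1,9; total 26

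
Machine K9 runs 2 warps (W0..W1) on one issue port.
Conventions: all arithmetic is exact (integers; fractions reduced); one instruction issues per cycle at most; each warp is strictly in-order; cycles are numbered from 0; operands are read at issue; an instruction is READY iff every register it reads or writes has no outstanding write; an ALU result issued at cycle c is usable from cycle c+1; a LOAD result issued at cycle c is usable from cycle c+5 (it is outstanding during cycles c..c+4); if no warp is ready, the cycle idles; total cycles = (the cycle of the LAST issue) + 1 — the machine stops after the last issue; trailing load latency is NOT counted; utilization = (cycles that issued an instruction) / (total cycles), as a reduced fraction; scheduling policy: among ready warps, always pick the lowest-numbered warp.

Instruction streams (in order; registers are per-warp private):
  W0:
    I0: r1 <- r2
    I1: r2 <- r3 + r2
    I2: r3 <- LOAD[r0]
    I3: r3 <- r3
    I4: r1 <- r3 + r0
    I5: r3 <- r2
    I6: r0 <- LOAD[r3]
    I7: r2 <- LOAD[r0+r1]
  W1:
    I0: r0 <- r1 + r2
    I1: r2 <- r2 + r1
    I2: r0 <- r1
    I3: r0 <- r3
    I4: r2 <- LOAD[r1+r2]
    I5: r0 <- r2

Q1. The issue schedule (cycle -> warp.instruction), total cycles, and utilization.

cycle 0: W0.I0
cycle 1: W0.I1
cycle 2: W0.I2
cycle 3: W1.I0
cycle 4: W1.I1
cycle 5: W1.I2
cycle 6: W1.I3
cycle 7: W0.I3
cycle 8: W0.I4
cycle 9: W0.I5
cycle 10: W0.I6
cycle 11: W1.I4
cycle 12: idle
cycle 13: idle
cycle 14: idle
cycle 15: W0.I7
cycle 16: W1.I5

Answer: 17 cycles, utilization 14/17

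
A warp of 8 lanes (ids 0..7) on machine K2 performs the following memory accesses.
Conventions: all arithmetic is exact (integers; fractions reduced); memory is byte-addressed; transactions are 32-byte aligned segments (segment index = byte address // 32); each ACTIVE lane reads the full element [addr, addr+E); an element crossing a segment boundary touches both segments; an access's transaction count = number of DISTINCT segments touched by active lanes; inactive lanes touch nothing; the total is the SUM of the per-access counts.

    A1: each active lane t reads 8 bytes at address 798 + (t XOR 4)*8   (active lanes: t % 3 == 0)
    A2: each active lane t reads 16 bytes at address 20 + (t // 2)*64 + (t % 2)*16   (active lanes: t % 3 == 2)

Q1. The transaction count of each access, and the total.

A1: 2 transactions
A2: 3 transactions

Answer: 2,3; total 5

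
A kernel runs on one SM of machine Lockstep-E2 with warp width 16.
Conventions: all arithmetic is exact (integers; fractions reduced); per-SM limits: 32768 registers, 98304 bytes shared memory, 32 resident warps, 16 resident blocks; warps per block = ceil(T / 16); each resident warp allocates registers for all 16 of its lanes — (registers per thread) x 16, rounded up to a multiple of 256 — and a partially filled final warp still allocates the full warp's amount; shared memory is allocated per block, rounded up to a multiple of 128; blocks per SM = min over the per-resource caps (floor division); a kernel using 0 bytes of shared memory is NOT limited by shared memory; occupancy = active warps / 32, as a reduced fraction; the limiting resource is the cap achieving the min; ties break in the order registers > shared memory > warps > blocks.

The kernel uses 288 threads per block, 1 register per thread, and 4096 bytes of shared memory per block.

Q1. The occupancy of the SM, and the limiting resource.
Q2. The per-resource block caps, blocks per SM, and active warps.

Answer: occupancy 9/16, limited by warps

registers: 7 blocks
shared memory: 24 blocks
warps: 1 block
blocks: 16 blocks

Answer: 1 block, 18 active warps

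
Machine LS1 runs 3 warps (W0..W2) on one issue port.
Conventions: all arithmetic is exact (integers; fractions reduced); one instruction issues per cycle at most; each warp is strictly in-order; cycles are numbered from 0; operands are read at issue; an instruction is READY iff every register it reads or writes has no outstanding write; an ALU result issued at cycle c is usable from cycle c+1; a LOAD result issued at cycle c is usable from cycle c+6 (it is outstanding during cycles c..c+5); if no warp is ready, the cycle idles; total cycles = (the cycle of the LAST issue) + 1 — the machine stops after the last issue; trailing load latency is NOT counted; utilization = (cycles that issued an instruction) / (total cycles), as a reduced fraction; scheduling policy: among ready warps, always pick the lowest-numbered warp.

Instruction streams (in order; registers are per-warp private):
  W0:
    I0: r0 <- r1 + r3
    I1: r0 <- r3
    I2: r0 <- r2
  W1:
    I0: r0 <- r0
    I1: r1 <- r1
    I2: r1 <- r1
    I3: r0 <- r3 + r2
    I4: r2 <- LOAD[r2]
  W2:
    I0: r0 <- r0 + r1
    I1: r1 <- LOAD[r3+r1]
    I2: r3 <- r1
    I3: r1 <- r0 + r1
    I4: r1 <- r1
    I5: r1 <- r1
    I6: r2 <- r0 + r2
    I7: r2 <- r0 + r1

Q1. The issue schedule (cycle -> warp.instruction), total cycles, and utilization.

cycle 0: W0.I0
cycle 1: W0.I1
cycle 2: W0.I2
cycle 3: W1.I0
cycle 4: W1.I1
cycle 5: W1.I2
cycle 6: W1.I3
cycle 7: W1.I4
cycle 8: W2.I0
cycle 9: W2.I1
cycle 10: idle
cycle 11: idle
cycle 12: idle
cycle 13: idle
cycle 14: idle
cycle 15: W2.I2
cycle 16: W2.I3
cycle 17: W2.I4
cycle 18: W2.I5
cycle 19: W2.I6
cycle 20: W2.I7

Answer: 21 cycles, utilization 16/21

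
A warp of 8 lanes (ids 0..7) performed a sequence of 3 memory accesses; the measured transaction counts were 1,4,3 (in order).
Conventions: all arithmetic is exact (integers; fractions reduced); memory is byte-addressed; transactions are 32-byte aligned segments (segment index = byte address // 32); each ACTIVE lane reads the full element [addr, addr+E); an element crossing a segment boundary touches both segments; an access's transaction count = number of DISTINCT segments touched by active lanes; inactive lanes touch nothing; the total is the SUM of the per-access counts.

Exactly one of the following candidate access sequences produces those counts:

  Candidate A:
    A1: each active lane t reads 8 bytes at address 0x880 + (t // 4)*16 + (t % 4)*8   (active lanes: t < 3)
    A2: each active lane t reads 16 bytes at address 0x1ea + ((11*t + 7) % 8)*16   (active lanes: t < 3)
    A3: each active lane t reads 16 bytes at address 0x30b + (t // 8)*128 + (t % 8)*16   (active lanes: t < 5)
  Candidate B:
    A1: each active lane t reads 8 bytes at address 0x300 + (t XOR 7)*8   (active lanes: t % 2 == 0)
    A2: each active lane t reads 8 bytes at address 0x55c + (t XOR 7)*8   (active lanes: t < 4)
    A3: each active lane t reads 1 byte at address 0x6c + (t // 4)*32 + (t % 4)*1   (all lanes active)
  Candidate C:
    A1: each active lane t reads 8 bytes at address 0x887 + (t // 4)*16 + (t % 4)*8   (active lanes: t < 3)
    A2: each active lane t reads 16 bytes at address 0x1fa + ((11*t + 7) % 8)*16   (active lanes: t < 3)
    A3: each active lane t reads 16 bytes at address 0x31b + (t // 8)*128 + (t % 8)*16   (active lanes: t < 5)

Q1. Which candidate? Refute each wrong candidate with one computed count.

B: A1 gives 2 transactions, not 1
C: A3 gives 4 transactions, not 3
A: all counts match (1,4,3)

Answer: A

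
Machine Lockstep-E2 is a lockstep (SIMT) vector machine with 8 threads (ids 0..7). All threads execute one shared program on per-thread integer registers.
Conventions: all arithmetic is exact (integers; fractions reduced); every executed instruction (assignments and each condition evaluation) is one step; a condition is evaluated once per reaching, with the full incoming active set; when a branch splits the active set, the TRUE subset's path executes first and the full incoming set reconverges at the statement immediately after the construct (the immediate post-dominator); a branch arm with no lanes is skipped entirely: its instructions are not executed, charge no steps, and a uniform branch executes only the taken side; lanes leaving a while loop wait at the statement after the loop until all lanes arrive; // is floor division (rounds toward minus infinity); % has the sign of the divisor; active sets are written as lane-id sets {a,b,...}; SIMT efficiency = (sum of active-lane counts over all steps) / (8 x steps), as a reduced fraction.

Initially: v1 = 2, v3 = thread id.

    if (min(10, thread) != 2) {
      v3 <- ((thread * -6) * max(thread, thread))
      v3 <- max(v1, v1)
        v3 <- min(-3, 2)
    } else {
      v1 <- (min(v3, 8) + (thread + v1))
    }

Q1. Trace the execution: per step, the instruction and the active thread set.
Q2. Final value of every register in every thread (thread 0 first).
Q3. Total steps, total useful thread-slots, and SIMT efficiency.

step 0: eval (min(10, thread) != 2)  {0,1,2,3,4,5,6,7}
step 1: v3 <- ((thread * -6) * max(thread, thread)) {0,1,3,4,5,6,7}
step 2: v3 <- max(v1, v1)            {0,1,3,4,5,6,7}
step 3: v3 <- min(-3, 2)             {0,1,3,4,5,6,7}
step 4: v1 <- (min(v3, 8) + (thread + v1)) {2}

Answer: 5 steps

v1: 2,2,6,2,2,2,2,2
v3: -3,-3,2,-3,-3,-3,-3,-3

steps = 5; useful = 30; efficiency = 30/40 = 3/4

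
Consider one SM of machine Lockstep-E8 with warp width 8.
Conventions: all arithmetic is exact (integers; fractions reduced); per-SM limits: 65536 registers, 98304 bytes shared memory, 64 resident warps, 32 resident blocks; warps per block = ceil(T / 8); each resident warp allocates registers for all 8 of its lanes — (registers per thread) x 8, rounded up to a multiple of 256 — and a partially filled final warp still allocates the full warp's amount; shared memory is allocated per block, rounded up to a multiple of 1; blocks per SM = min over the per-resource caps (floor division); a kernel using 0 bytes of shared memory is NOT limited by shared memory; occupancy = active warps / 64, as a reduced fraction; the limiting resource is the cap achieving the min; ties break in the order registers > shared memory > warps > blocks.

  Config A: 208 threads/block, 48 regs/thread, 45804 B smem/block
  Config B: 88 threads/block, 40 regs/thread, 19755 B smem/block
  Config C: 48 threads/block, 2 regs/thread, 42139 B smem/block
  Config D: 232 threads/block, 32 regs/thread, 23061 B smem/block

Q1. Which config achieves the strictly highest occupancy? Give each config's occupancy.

occupancies: A 13/16, B 11/16, C 3/16, D 29/32

Answer: D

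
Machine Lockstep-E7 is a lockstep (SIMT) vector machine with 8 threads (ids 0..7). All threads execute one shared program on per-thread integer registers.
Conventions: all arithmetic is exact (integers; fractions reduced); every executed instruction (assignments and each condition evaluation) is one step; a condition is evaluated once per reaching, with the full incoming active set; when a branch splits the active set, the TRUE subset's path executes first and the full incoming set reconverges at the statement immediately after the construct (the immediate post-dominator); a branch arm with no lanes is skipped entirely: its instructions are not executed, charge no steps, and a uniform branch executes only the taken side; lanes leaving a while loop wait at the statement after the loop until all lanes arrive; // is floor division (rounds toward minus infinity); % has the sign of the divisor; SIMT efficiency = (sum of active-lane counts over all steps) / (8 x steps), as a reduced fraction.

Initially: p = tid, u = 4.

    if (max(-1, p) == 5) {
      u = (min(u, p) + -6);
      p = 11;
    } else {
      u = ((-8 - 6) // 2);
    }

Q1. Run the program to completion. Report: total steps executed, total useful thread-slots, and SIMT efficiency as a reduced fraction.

Answer: 4 steps, 17 useful, 17/32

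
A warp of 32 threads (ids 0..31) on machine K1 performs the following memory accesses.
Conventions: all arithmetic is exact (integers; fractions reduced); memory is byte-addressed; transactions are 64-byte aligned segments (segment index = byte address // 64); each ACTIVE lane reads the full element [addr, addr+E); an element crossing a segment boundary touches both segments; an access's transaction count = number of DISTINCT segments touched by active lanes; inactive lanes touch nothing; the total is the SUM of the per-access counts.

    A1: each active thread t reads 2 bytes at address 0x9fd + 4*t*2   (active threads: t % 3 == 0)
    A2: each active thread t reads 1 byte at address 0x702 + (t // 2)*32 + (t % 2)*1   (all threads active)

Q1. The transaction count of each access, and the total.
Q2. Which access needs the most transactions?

A1: 5 transactions
A2: 8 transactions

Answer: 5,8; total 13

Answer: A2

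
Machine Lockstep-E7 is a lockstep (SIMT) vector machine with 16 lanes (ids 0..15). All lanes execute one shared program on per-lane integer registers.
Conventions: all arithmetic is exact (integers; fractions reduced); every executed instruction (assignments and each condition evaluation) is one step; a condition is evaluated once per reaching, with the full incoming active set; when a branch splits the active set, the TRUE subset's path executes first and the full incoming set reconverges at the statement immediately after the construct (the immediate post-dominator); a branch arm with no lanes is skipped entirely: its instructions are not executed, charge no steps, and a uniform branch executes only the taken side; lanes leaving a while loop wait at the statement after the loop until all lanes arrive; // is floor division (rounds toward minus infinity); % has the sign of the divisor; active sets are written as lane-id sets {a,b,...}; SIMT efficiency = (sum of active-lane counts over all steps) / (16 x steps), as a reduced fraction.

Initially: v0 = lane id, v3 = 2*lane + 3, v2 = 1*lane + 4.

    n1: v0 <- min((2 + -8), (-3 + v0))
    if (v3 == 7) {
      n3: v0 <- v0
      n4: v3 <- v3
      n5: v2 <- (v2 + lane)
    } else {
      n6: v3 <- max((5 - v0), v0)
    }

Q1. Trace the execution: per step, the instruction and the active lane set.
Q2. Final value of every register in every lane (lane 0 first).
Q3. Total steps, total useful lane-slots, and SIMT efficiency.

step 0: v0 <- min((2 + -8), (-3 + v0)) {0,1,2,3,4,5,6,7,8,9,10,11,12,13,14,15}
step 1: eval (v3 == 7)               {0,1,2,3,4,5,6,7,8,9,10,11,12,13,14,15}
step 2: v0 <- v0                     {2}
step 3: v3 <- v3                     {2}
step 4: v2 <- (v2 + lane)            {2}
step 5: v3 <- max((5 - v0), v0)      {0,1,3,4,5,6,7,8,9,10,11,12,13,14,15}

Answer: 6 steps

v0: -6,-6,-6,-6,-6,-6,-6,-6,-6,-6,-6,-6,-6,-6,-6,-6
v3: 11,11,7,11,11,11,11,11,11,11,11,11,11,11,11,11
v2: 4,5,8,7,8,9,10,11,12,13,14,15,16,17,18,19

steps = 6; useful = 50; efficiency = 50/96 = 25/48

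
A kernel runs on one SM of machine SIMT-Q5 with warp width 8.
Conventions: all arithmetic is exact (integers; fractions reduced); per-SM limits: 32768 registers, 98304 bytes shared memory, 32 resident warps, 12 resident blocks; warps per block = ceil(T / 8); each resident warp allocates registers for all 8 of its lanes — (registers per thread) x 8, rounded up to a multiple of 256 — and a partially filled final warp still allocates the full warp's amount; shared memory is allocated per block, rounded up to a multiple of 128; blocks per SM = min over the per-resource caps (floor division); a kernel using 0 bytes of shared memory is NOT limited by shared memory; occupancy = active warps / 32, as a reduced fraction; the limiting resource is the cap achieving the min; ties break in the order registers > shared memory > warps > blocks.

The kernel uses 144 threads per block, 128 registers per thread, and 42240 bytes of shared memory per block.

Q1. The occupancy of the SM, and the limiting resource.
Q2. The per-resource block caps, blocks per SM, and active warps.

Answer: occupancy 9/16, limited by registers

registers: 1 block
shared memory: 2 blocks
warps: 1 block
blocks: 12 blocks

Answer: 1 block, 18 active warps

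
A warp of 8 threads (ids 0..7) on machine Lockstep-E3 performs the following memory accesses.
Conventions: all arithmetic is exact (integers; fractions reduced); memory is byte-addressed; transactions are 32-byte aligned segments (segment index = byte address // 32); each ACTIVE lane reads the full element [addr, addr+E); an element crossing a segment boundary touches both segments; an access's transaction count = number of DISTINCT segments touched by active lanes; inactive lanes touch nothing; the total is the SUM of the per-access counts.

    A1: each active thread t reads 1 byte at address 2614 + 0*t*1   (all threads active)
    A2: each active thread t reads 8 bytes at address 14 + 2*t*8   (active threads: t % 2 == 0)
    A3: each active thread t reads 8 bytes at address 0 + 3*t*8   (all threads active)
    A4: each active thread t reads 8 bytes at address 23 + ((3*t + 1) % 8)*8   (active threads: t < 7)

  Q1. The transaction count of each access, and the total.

A1: 1 transaction
A2: 4 transactions
A3: 6 transactions
A4: 3 transactions

Answer: 1,4,6,3; total 14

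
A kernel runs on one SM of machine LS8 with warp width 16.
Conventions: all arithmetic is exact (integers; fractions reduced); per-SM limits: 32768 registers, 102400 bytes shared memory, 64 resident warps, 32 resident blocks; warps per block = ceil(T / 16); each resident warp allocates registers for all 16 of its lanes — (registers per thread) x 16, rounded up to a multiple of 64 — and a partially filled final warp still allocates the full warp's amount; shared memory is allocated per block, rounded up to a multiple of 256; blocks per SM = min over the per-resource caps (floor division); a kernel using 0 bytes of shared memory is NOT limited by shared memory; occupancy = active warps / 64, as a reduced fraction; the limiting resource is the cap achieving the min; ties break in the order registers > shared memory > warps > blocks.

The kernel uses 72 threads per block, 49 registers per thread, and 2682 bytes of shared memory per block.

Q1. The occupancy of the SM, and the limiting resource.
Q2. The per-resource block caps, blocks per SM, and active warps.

Answer: occupancy 35/64, limited by registers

registers: 7 blocks
shared memory: 36 blocks
warps: 12 blocks
blocks: 32 blocks

Answer: 7 blocks, 35 active warps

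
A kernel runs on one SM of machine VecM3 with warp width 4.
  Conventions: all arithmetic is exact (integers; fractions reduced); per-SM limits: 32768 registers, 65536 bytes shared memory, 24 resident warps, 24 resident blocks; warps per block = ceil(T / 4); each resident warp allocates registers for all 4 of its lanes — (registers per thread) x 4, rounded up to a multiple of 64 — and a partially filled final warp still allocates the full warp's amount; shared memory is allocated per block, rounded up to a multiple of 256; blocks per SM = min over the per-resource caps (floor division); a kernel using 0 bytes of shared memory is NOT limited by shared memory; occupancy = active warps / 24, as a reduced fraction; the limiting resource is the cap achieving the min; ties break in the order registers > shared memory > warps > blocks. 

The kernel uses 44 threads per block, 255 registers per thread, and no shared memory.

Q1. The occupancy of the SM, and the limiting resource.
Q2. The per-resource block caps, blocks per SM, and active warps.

Answer: occupancy 11/12, limited by registers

registers: 2 blocks
shared memory: no limit (kernel uses none)
warps: 2 blocks
blocks: 24 blocks

Answer: 2 blocks, 22 active warps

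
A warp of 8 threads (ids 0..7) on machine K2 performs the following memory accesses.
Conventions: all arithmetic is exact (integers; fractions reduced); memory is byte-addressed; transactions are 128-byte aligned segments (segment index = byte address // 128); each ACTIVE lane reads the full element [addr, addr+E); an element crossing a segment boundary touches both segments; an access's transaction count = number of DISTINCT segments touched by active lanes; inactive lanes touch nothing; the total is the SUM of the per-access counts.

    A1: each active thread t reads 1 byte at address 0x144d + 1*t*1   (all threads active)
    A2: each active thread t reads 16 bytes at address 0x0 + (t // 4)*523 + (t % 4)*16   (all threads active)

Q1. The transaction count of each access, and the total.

A1: 1 transaction
A2: 2 transactions

Answer: 1,2; total 3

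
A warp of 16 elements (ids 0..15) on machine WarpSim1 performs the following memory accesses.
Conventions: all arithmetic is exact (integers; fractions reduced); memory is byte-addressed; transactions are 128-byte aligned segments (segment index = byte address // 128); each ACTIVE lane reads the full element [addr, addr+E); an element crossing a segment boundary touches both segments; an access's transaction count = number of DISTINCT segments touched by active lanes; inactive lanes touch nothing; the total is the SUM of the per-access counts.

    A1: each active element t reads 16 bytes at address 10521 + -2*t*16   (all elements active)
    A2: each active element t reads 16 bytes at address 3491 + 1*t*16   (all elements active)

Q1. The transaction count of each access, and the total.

A1: 5 transactions
A2: 3 transactions

Answer: 5,3; total 8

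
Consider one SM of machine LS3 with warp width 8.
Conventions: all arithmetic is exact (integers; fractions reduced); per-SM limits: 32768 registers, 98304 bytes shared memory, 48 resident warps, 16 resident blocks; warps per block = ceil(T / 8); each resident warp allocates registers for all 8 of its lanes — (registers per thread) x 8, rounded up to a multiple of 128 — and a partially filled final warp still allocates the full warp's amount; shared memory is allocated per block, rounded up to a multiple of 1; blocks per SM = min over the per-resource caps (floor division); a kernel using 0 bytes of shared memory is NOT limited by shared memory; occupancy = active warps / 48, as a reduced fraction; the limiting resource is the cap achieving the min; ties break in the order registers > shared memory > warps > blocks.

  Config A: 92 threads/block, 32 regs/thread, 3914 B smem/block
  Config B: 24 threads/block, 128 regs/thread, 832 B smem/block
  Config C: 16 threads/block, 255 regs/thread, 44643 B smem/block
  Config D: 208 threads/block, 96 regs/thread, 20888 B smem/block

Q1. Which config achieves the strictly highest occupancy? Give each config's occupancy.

occupancies: A 1, B 5/8, C 1/12, D 13/24

Answer: A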